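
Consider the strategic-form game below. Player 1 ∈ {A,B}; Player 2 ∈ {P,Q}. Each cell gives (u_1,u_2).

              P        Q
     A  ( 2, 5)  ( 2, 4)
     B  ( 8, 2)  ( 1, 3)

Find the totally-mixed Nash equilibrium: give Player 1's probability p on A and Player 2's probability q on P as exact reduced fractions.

(p,q) = (1/2, 1/7)

P1 indiff ⇒ q·2+(1-q)·2 = q·8+(1-q)·1 ⇒ q(-6) = (1-q)(-1) ⇒ q = 1/7
P2 indiff ⇒ p·5+(1-p)·2 = p·4+(1-p)·3 ⇒ p(1) = (1-p)(1) ⇒ p = 1/2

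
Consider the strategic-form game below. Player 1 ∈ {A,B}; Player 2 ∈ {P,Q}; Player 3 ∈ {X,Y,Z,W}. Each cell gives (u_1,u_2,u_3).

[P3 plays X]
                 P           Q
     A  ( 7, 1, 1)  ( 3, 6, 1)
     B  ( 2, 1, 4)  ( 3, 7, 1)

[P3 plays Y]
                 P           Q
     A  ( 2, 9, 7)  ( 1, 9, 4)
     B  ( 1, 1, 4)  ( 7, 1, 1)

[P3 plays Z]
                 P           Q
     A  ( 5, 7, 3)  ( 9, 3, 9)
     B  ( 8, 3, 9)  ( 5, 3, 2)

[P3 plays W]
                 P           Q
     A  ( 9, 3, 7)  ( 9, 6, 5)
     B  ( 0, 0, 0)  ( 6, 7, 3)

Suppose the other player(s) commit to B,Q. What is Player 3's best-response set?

u_3(X vs B,Q) = 1
u_3(Y vs B,Q) = 1
u_3(Z vs B,Q) = 2
u_3(W vs B,Q) = 3
max payoff 3 at {W}

BR_3 = {W}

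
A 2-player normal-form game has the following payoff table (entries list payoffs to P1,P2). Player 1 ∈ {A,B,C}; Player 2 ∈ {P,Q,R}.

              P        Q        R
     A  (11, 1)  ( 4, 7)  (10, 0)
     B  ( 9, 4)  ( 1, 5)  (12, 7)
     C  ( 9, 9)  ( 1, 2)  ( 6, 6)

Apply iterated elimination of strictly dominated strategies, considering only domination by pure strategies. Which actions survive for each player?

P1 drop C (A beats it: P:11>9 Q:4>1 R:10>6)
P2 drop P (Q beats it: A:7>1 B:5>4)
P1→{A,B} P2→{Q,R}

IESDS → P1:{A,B} P2:{Q,R}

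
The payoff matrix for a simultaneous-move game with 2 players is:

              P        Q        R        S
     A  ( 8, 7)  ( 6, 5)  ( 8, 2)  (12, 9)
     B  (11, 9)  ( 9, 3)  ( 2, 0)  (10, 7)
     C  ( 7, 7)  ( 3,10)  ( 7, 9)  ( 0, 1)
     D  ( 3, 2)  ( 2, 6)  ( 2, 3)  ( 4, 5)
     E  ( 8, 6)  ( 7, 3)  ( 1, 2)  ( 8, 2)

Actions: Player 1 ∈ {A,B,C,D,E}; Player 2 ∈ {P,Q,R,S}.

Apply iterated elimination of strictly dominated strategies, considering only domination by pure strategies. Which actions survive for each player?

Survivors P1:{A,B} P2:{P,S}

P1 drop C (A beats it: P:8>7 Q:6>3 R:8>7 S:12>0)
P1 drop D (A beats it: P:8>3 Q:6>2 R:8>2 S:12>4)
P1 drop E (B beats it: P:11>8 Q:9>7 R:2>1 S:10>8)
P2 drop Q (P beats it: A:7>5 B:9>3)
P2 drop R (P beats it: A:7>2 B:9>0)
P1→{A,B} P2→{P,S}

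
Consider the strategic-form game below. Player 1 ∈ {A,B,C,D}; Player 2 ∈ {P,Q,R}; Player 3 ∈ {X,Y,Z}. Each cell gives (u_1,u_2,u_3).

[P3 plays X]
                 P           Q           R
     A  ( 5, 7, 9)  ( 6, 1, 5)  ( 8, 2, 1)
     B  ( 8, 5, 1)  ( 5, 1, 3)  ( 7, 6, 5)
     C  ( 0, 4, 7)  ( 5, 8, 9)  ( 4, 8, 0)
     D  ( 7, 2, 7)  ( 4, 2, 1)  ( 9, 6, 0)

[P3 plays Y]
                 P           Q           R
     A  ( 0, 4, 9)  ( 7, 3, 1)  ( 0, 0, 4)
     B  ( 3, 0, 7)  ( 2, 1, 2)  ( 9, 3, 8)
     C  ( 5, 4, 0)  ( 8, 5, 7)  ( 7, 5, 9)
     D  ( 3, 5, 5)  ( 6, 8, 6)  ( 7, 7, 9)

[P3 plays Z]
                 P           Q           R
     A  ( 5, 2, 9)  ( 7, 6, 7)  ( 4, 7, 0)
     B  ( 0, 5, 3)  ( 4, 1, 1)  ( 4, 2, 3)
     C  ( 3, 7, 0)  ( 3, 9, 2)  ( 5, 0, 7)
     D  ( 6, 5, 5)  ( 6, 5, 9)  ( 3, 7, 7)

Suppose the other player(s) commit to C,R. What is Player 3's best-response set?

P3 best: {Y}

u_3(X vs C,R) = 0
u_3(Y vs C,R) = 9
u_3(Z vs C,R) = 7
max payoff 9 at {Y}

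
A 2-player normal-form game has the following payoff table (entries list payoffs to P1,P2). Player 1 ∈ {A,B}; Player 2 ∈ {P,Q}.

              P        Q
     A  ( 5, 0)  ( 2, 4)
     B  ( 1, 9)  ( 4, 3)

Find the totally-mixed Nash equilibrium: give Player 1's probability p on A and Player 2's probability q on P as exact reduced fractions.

(p,q) = (3/5, 1/3)

P1 indiff ⇒ q·5+(1-q)·2 = q·1+(1-q)·4 ⇒ q(4) = (1-q)(2) ⇒ q = 1/3
P2 indiff ⇒ p·0+(1-p)·9 = p·4+(1-p)·3 ⇒ p(-4) = (1-p)(-6) ⇒ p = 3/5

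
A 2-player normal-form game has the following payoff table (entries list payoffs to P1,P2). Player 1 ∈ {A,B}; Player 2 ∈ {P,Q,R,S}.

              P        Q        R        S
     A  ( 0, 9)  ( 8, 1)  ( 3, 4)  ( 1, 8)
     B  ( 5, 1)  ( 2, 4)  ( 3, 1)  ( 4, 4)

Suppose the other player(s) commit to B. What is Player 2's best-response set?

u_2(P vs B) = 1
u_2(Q vs B) = 4
u_2(R vs B) = 1
u_2(S vs B) = 4
max payoff 4 at {Q,S}

argmax u_2 = {Q,S}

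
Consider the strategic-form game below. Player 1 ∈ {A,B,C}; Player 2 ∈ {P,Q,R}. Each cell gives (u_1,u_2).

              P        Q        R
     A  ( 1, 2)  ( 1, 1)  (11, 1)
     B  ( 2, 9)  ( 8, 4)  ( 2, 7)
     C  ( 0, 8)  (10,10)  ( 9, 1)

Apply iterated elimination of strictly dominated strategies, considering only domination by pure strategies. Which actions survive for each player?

Survivors P1:{B,C} P2:{P,Q}

P2 drop R (P beats it: A:2>1 B:9>7 C:8>1)
P1 drop A (B beats it: P:2>1 Q:8>1)
P1→{B,C} P2→{P,Q}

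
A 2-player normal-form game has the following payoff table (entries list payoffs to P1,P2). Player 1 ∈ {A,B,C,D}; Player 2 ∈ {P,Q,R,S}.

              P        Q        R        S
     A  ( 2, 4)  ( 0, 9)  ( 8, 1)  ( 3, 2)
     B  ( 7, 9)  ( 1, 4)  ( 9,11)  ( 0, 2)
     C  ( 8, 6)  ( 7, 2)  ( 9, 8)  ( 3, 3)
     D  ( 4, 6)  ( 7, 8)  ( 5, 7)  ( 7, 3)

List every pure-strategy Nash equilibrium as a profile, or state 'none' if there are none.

(A,P): not NE [P1→C gives 8>2; P2→Q gives 9>4]
(A,Q): not NE [P1→D gives 7>0]
(A,R): not NE [P1→C gives 9>8; P2→Q gives 9>1]
(A,S): not NE [P1→D gives 7>3; P2→Q gives 9>2]
(B,P): not NE [P1→C gives 8>7; P2→R gives 11>9]
(B,Q): not NE [P1→D gives 7>1; P2→R gives 11>4]
(B,R): NE
(B,S): not NE [P1→D gives 7>0; P2→R gives 11>2]
(C,P): not NE [P2→R gives 8>6]
(C,Q): not NE [P2→R gives 8>2]
(C,R): NE
(C,S): not NE [P1→D gives 7>3; P2→R gives 8>3]
(D,P): not NE [P1→C gives 8>4; P2→Q gives 8>6]
(D,Q): NE
(D,R): not NE [P1→C gives 9>5; P2→Q gives 8>7]
(D,S): not NE [P2→Q gives 8>3]

PSNE = {(B,R), (C,R), (D,Q)}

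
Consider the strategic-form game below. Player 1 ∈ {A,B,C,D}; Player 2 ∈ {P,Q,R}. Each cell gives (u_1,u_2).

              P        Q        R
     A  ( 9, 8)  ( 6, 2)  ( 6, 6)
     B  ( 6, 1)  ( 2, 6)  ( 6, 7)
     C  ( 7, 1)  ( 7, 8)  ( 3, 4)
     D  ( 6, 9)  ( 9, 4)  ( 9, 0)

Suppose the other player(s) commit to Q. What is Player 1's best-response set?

BR_1 = {D}

u_1(A vs Q) = 6
u_1(B vs Q) = 2
u_1(C vs Q) = 7
u_1(D vs Q) = 9
max payoff 9 at {D}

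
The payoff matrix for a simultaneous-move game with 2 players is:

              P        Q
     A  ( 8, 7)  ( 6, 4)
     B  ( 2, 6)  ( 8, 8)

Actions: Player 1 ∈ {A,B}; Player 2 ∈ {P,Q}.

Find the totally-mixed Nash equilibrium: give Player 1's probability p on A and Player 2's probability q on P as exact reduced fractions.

P1 indiff ⇒ q·8+(1-q)·6 = q·2+(1-q)·8 ⇒ q(6) = (1-q)(2) ⇒ q = 1/4
P2 indiff ⇒ p·7+(1-p)·6 = p·4+(1-p)·8 ⇒ p(3) = (1-p)(2) ⇒ p = 2/5

(p,q) = (2/5, 1/4)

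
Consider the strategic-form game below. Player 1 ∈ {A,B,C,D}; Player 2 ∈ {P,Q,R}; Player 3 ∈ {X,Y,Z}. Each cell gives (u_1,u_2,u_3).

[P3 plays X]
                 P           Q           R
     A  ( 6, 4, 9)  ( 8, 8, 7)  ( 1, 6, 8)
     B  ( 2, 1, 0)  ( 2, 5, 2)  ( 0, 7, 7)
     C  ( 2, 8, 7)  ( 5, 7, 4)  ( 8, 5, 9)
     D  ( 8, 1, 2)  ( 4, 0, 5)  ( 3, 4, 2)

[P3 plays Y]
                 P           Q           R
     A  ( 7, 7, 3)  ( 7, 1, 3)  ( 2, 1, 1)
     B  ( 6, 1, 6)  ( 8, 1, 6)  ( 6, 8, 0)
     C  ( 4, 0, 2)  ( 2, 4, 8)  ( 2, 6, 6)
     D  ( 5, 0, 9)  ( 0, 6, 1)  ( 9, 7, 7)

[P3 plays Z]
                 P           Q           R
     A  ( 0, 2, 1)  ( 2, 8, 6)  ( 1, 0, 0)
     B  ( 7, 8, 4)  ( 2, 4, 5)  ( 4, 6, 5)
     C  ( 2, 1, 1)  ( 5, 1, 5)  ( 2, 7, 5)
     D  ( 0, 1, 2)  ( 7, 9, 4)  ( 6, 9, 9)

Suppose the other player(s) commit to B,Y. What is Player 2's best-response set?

u_2(P vs B,Y) = 1
u_2(Q vs B,Y) = 1
u_2(R vs B,Y) = 8
max payoff 8 at {R}

BR_2 = {R}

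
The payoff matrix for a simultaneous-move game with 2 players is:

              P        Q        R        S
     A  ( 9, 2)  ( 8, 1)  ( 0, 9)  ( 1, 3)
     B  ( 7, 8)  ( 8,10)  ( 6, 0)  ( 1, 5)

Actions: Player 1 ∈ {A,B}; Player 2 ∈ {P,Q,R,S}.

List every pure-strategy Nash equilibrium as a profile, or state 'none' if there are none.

(A,P): not NE [P2→R gives 9>2]
(A,Q): not NE [P2→R gives 9>1]
(A,R): not NE [P1→B gives 6>0]
(A,S): not NE [P2→R gives 9>3]
(B,P): not NE [P1→A gives 9>7; P2→Q gives 10>8]
(B,Q): NE
(B,R): not NE [P2→Q gives 10>0]
(B,S): not NE [P2→Q gives 10>5]

NE set: (B,Q)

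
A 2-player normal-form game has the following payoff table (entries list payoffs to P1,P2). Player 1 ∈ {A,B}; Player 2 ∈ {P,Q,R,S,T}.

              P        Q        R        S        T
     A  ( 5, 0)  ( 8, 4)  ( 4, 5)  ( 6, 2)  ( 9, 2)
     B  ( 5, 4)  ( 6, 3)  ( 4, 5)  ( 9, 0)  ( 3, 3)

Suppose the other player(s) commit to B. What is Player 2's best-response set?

P2 best: {R}

u_2(P vs B) = 4
u_2(Q vs B) = 3
u_2(R vs B) = 5
u_2(S vs B) = 0
u_2(T vs B) = 3
max payoff 5 at {R}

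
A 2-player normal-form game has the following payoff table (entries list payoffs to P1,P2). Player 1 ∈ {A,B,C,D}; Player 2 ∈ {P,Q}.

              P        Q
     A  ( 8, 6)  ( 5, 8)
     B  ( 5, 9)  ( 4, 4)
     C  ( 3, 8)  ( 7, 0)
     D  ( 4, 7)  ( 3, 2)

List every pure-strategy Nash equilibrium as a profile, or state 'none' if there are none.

No pure NE.

(A,P): not NE [P2→Q gives 8>6]
(A,Q): not NE [P1→C gives 7>5]
(B,P): not NE [P1→A gives 8>5]
(B,Q): not NE [P1→C gives 7>4; P2→P gives 9>4]
(C,P): not NE [P1→A gives 8>3]
(C,Q): not NE [P2→P gives 8>0]
(D,P): not NE [P1→A gives 8>4]
(D,Q): not NE [P1→C gives 7>3; P2→P gives 7>2]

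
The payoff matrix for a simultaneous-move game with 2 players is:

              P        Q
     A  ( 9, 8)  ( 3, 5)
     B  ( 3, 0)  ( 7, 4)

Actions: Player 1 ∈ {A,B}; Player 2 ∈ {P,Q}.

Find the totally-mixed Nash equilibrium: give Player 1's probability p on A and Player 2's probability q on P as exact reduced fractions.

P1 indiff ⇒ q·9+(1-q)·3 = q·3+(1-q)·7 ⇒ q(6) = (1-q)(4) ⇒ q = 2/5
P2 indiff ⇒ p·8+(1-p)·0 = p·5+(1-p)·4 ⇒ p(3) = (1-p)(4) ⇒ p = 4/7

(p,q) = (4/7, 2/5)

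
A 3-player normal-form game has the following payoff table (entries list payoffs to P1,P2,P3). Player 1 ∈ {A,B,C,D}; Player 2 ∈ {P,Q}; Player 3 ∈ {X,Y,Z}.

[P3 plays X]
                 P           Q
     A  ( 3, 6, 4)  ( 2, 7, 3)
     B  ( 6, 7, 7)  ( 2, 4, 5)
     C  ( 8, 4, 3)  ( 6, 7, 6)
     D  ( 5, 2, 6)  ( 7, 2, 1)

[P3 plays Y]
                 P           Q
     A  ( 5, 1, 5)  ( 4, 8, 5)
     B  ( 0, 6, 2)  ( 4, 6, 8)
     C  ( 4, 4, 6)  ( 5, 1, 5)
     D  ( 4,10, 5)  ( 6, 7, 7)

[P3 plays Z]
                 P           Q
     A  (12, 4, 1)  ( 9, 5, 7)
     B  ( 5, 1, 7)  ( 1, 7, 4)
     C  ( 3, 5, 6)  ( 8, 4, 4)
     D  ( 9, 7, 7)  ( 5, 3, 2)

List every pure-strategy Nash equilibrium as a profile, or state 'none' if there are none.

Nash profiles: (A,Q,Z)

(A,P,X): not NE [P1→C gives 8>3; P2→Q gives 7>6; P3→Y gives 5>4]
(A,P,Y): not NE [P2→Q gives 8>1]
(A,P,Z): not NE [P2→Q gives 5>4; P3→Y gives 5>1]
(A,Q,X): not NE [P1→D gives 7>2; P3→Z gives 7>3]
(A,Q,Y): not NE [P1→D gives 6>4; P3→Z gives 7>5]
(A,Q,Z): NE
(B,P,X): not NE [P1→C gives 8>6]
(B,P,Y): not NE [P1→A gives 5>0; P3→Z gives 7>2]
(B,P,Z): not NE [P1→A gives 12>5; P2→Q gives 7>1]
(B,Q,X): not NE [P1→D gives 7>2; P2→P gives 7>4; P3→Y gives 8>5]
(B,Q,Y): not NE [P1→D gives 6>4]
(B,Q,Z): not NE [P1→A gives 9>1; P3→Y gives 8>4]
(C,P,X): not NE [P2→Q gives 7>4; P3→Z gives 6>3]
(C,P,Y): not NE [P1→A gives 5>4]
(C,P,Z): not NE [P1→A gives 12>3]
(C,Q,X): not NE [P1→D gives 7>6]
(C,Q,Y): not NE [P1→D gives 6>5; P2→P gives 4>1; P3→X gives 6>5]
(C,Q,Z): not NE [P1→A gives 9>8; P2→P gives 5>4; P3→X gives 6>4]
(D,P,X): not NE [P1→C gives 8>5; P3→Z gives 7>6]
(D,P,Y): not NE [P1→A gives 5>4; P3→Z gives 7>5]
(D,P,Z): not NE [P1→A gives 12>9]
(D,Q,X): not NE [P3→Y gives 7>1]
(D,Q,Y): not NE [P2→P gives 10>7]
(D,Q,Z): not NE [P1→A gives 9>5; P2→P gives 7>3; P3→Y gives 7>2]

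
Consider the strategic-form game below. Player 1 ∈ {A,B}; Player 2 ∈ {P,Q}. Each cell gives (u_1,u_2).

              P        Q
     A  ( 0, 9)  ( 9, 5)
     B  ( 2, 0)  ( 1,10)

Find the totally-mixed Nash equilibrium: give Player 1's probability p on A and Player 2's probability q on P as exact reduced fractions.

P1 indiff ⇒ q·0+(1-q)·9 = q·2+(1-q)·1 ⇒ q(-2) = (1-q)(-8) ⇒ q = 4/5
P2 indiff ⇒ p·9+(1-p)·0 = p·5+(1-p)·10 ⇒ p(4) = (1-p)(10) ⇒ p = 5/7

(p,q) = (5/7, 4/5)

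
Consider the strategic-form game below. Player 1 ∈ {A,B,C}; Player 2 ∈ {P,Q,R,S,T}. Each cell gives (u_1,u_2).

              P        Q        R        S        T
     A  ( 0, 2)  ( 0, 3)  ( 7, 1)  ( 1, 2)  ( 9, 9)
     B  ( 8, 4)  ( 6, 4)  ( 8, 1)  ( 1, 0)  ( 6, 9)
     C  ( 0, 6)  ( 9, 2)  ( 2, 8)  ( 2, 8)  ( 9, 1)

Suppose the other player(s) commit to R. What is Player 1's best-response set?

u_1(A vs R) = 7
u_1(B vs R) = 8
u_1(C vs R) = 2
max payoff 8 at {B}

BR_1 = {B}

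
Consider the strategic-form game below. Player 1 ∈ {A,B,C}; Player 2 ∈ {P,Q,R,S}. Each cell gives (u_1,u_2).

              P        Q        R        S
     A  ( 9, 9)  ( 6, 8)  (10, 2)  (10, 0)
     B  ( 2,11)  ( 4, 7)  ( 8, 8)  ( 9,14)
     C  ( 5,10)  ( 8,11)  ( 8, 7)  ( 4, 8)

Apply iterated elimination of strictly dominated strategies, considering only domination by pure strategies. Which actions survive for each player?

P1 drop B (A beats it: P:9>2 Q:6>4 R:10>8 S:10>9)
P2 drop R (P beats it: A:9>2 C:10>7)
P2 drop S (P beats it: A:9>0 C:10>8)
P1→{A,C} P2→{P,Q}

Remaining: P1:{A,C} P2:{P,Q}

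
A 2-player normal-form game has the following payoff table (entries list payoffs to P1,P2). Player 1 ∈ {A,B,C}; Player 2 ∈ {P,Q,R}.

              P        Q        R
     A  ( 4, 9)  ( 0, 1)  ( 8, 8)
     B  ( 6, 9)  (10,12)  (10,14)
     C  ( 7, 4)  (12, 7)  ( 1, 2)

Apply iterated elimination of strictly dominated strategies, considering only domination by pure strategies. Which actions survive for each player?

P1 drop A (B beats it: P:6>4 Q:10>0 R:10>8)
P2 drop P (Q beats it: B:12>9 C:7>4)
P1→{B,C} P2→{Q,R}

Survivors P1:{B,C} P2:{Q,R}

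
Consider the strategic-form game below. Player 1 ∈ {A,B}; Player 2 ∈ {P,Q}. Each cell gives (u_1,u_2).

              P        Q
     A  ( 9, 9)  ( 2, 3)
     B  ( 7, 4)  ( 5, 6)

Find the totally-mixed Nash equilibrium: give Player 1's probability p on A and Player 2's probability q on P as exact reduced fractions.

P1 mixes 1/4 on A; P2 mixes 3/5 on P

P1 indiff ⇒ q·9+(1-q)·2 = q·7+(1-q)·5 ⇒ q(2) = (1-q)(3) ⇒ q = 3/5
P2 indiff ⇒ p·9+(1-p)·4 = p·3+(1-p)·6 ⇒ p(6) = (1-p)(2) ⇒ p = 1/4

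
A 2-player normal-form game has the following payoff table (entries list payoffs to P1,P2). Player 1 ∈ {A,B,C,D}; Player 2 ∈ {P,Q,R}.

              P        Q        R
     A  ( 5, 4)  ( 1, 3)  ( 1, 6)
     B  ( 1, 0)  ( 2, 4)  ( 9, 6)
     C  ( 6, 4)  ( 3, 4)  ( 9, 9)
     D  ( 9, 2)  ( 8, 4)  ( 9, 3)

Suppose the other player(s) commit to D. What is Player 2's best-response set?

u_2(P vs D) = 2
u_2(Q vs D) = 4
u_2(R vs D) = 3
max payoff 4 at {Q}

BR_2 = {Q}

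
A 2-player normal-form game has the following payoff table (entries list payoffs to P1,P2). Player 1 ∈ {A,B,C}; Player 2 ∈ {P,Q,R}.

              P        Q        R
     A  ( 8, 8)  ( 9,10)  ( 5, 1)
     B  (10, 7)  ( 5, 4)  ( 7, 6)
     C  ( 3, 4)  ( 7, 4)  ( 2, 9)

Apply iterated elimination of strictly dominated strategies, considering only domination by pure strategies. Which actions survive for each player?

IESDS → P1:{A,B} P2:{P,Q}

P1 drop C (A beats it: P:8>3 Q:9>7 R:5>2)
P2 drop R (P beats it: A:8>1 B:7>6)
P1→{A,B} P2→{P,Q}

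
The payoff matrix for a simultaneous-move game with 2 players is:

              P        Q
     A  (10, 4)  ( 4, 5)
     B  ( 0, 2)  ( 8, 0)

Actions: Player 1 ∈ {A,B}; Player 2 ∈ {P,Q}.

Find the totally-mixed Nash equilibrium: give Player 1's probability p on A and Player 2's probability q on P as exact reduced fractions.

P1 indiff ⇒ q·10+(1-q)·4 = q·0+(1-q)·8 ⇒ q(10) = (1-q)(4) ⇒ q = 2/7
P2 indiff ⇒ p·4+(1-p)·2 = p·5+(1-p)·0 ⇒ p(-1) = (1-p)(-2) ⇒ p = 2/3

p=2/3, q=2/7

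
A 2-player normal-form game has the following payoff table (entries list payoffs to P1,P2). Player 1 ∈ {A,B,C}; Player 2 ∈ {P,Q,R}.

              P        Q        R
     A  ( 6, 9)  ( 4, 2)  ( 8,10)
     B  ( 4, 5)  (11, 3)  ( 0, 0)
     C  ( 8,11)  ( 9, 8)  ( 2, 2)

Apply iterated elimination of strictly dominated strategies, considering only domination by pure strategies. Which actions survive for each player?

Survivors P1:{A,C} P2:{P,R}

P2 drop Q (P beats it: A:9>2 B:5>3 C:11>8)
P1 drop B (A beats it: P:6>4 R:8>0)
P1→{A,C} P2→{P,R}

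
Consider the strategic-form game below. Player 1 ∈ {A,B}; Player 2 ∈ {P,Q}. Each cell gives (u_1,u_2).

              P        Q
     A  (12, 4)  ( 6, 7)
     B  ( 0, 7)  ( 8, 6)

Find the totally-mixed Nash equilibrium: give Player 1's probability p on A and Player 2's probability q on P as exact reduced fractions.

(p,q) = (1/4, 1/7)

P1 indiff ⇒ q·12+(1-q)·6 = q·0+(1-q)·8 ⇒ q(12) = (1-q)(2) ⇒ q = 1/7
P2 indiff ⇒ p·4+(1-p)·7 = p·7+(1-p)·6 ⇒ p(-3) = (1-p)(-1) ⇒ p = 1/4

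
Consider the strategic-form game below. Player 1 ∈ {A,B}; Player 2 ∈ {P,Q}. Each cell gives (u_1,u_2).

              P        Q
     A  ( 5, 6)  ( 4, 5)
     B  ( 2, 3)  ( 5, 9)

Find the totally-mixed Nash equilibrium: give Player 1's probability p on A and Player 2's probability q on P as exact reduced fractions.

(p,q) = (6/7, 1/4)

P1 indiff ⇒ q·5+(1-q)·4 = q·2+(1-q)·5 ⇒ q(3) = (1-q)(1) ⇒ q = 1/4
P2 indiff ⇒ p·6+(1-p)·3 = p·5+(1-p)·9 ⇒ p(1) = (1-p)(6) ⇒ p = 6/7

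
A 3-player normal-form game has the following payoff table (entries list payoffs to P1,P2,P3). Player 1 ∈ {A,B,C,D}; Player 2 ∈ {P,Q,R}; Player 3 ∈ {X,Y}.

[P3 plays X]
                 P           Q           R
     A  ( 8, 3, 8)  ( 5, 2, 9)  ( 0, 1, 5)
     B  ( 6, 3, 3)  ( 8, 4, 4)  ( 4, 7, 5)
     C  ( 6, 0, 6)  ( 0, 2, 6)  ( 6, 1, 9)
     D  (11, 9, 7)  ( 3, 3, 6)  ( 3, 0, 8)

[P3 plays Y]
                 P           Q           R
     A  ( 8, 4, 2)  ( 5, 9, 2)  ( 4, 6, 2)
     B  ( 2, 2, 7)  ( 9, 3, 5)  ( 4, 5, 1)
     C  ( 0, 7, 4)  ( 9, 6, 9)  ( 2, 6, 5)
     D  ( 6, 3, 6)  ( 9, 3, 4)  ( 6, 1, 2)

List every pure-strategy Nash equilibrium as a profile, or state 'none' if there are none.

(A,P,X): not NE [P1→D gives 11>8]
(A,P,Y): not NE [P2→Q gives 9>4; P3→X gives 8>2]
(A,Q,X): not NE [P1→B gives 8>5; P2→P gives 3>2]
(A,Q,Y): not NE [P1→D gives 9>5; P3→X gives 9>2]
(A,R,X): not NE [P1→C gives 6>0; P2→P gives 3>1]
(A,R,Y): not NE [P1→D gives 6>4; P2→Q gives 9>6; P3→X gives 5>2]
(B,P,X): not NE [P1→D gives 11>6; P2→R gives 7>3; P3→Y gives 7>3]
(B,P,Y): not NE [P1→A gives 8>2; P2→R gives 5>2]
(B,Q,X): not NE [P2→R gives 7>4; P3→Y gives 5>4]
(B,Q,Y): not NE [P2→R gives 5>3]
(B,R,X): not NE [P1→C gives 6>4]
(B,R,Y): not NE [P1→D gives 6>4; P3→X gives 5>1]
(C,P,X): not NE [P1→D gives 11>6; P2→Q gives 2>0]
(C,P,Y): not NE [P1→A gives 8>0; P3→X gives 6>4]
(C,Q,X): not NE [P1→B gives 8>0; P3→Y gives 9>6]
(C,Q,Y): not NE [P2→P gives 7>6]
(C,R,X): not NE [P2→Q gives 2>1]
(C,R,Y): not NE [P1→D gives 6>2; P2→P gives 7>6; P3→X gives 9>5]
(D,P,X): NE
(D,P,Y): not NE [P1→A gives 8>6; P3→X gives 7>6]
(D,Q,X): not NE [P1→B gives 8>3; P2→P gives 9>3]
(D,Q,Y): not NE [P3→X gives 6>4]
(D,R,X): not NE [P1→C gives 6>3; P2→P gives 9>0]
(D,R,Y): not NE [P2→Q gives 3>1; P3→X gives 8>2]

Nash profiles: (D,P,X)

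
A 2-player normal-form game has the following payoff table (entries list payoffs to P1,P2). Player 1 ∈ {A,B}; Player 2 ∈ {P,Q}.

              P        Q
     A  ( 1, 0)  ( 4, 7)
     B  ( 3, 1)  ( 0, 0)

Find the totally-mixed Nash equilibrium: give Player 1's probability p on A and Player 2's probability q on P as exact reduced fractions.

P1 indiff ⇒ q·1+(1-q)·4 = q·3+(1-q)·0 ⇒ q(-2) = (1-q)(-4) ⇒ q = 2/3
P2 indiff ⇒ p·0+(1-p)·1 = p·7+(1-p)·0 ⇒ p(-7) = (1-p)(-1) ⇒ p = 1/8

p=1/8, q=2/3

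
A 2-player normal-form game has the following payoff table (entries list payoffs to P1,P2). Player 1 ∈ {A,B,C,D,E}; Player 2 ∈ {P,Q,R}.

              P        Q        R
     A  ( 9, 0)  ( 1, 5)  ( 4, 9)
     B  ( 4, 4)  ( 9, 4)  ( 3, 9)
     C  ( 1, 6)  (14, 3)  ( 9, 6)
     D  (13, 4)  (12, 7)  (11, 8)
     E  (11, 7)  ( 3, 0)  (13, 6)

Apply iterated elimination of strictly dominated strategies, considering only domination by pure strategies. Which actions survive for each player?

P1 drop A (D beats it: P:13>9 Q:12>1 R:11>4)
P1 drop B (D beats it: P:13>4 Q:12>9 R:11>3)
P2 drop Q (R beats it: C:6>3 D:8>7 E:6>0)
P1 drop C (D beats it: P:13>1 R:11>9)
P1→{D,E} P2→{P,R}

Survivors P1:{D,E} P2:{P,R}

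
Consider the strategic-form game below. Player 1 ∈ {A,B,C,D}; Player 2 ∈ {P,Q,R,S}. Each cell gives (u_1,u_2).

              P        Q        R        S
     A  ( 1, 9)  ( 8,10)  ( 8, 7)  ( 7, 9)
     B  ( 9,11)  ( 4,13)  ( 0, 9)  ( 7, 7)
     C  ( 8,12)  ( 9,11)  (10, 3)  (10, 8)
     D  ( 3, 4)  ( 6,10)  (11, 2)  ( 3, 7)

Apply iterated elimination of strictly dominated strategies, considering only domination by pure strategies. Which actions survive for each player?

Survivors P1:{B,C} P2:{P,Q}

P1 drop A (C beats it: P:8>1 Q:9>8 R:10>8 S:10>7)
P2 drop R (P beats it: B:11>9 C:12>3 D:4>2)
P1 drop D (C beats it: P:8>3 Q:9>6 S:10>3)
P2 drop S (P beats it: B:11>7 C:12>8)
P1→{B,C} P2→{P,Q}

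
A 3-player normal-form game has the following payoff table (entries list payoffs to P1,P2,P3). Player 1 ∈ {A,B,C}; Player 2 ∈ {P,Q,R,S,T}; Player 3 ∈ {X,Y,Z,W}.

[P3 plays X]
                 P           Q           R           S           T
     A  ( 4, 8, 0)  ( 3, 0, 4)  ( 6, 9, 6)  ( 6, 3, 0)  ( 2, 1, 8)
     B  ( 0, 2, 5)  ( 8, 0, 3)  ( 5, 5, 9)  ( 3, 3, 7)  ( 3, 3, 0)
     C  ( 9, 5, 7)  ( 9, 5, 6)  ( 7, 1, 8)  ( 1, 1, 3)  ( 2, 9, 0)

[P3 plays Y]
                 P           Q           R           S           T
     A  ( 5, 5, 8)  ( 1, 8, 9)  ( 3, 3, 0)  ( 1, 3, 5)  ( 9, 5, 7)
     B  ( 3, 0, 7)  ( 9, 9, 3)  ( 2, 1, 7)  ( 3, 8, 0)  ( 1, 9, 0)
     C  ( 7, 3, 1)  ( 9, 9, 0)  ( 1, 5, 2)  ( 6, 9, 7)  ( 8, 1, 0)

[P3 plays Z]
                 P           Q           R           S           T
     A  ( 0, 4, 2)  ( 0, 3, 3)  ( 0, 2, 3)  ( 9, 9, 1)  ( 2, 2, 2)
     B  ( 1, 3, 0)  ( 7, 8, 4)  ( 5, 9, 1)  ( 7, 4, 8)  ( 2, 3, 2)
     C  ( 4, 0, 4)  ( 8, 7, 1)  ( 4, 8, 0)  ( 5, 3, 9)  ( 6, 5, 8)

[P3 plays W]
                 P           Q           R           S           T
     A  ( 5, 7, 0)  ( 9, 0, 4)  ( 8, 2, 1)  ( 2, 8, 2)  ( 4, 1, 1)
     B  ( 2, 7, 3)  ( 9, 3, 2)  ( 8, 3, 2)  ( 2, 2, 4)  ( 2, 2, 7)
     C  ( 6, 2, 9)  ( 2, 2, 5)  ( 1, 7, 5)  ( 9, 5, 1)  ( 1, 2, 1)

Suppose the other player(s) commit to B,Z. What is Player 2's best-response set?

u_2(P vs B,Z) = 3
u_2(Q vs B,Z) = 8
u_2(R vs B,Z) = 9
u_2(S vs B,Z) = 4
u_2(T vs B,Z) = 3
max payoff 9 at {R}

BR_2 = {R}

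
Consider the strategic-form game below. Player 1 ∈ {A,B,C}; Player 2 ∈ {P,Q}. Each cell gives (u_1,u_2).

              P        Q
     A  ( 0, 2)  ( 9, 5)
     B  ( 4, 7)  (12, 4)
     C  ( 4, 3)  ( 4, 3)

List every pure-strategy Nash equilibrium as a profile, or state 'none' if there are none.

Nash profiles: (B,P), (C,P)

(A,P): not NE [P1→C gives 4>0; P2→Q gives 5>2]
(A,Q): not NE [P1→B gives 12>9]
(B,P): NE
(B,Q): not NE [P2→P gives 7>4]
(C,P): NE
(C,Q): not NE [P1→B gives 12>4]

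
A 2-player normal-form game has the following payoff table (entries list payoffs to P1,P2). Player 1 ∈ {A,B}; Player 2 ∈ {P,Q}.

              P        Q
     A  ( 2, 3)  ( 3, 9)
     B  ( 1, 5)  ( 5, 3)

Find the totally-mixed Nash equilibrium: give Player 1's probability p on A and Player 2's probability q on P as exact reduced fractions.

P1 indiff ⇒ q·2+(1-q)·3 = q·1+(1-q)·5 ⇒ q(1) = (1-q)(2) ⇒ q = 2/3
P2 indiff ⇒ p·3+(1-p)·5 = p·9+(1-p)·3 ⇒ p(-6) = (1-p)(-2) ⇒ p = 1/4

p=1/4, q=2/3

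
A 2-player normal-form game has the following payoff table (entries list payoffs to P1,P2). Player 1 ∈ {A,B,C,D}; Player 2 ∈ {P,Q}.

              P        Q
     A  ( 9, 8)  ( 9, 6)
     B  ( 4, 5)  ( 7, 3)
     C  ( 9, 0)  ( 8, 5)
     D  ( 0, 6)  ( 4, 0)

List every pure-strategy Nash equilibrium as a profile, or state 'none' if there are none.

Nash profiles: (A,P)

(A,P): NE
(A,Q): not NE [P2→P gives 8>6]
(B,P): not NE [P1→C gives 9>4]
(B,Q): not NE [P1→A gives 9>7; P2→P gives 5>3]
(C,P): not NE [P2→Q gives 5>0]
(C,Q): not NE [P1→A gives 9>8]
(D,P): not NE [P1→C gives 9>0]
(D,Q): not NE [P1→A gives 9>4; P2→P gives 6>0]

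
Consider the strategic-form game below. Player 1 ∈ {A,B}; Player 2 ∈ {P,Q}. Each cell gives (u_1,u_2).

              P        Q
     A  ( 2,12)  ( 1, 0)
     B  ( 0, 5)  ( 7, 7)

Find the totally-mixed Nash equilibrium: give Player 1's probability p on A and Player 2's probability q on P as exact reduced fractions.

P1 mixes 1/7 on A; P2 mixes 3/4 on P

P1 indiff ⇒ q·2+(1-q)·1 = q·0+(1-q)·7 ⇒ q(2) = (1-q)(6) ⇒ q = 3/4
P2 indiff ⇒ p·12+(1-p)·5 = p·0+(1-p)·7 ⇒ p(12) = (1-p)(2) ⇒ p = 1/7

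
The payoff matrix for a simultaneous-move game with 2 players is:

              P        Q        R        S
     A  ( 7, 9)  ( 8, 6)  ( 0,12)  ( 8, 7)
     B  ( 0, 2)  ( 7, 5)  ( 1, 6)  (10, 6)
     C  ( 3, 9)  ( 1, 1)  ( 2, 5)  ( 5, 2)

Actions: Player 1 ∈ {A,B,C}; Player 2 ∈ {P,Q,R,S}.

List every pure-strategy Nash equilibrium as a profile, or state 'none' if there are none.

Nash profiles: (B,S)

(A,P): not NE [P2→R gives 12>9]
(A,Q): not NE [P2→R gives 12>6]
(A,R): not NE [P1→C gives 2>0]
(A,S): not NE [P1→B gives 10>8; P2→R gives 12>7]
(B,P): not NE [P1→A gives 7>0; P2→S gives 6>2]
(B,Q): not NE [P1→A gives 8>7; P2→S gives 6>5]
(B,R): not NE [P1→C gives 2>1]
(B,S): NE
(C,P): not NE [P1→A gives 7>3]
(C,Q): not NE [P1→A gives 8>1; P2→P gives 9>1]
(C,R): not NE [P2→P gives 9>5]
(C,S): not NE [P1→B gives 10>5; P2→P gives 9>2]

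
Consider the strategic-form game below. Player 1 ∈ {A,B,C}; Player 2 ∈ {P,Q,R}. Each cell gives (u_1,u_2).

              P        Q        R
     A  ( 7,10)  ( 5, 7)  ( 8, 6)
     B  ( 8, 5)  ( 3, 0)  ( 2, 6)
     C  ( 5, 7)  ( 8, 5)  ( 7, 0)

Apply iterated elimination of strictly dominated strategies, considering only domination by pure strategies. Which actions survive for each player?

P2 drop Q (P beats it: A:10>7 B:5>0 C:7>5)
P1 drop C (A beats it: P:7>5 R:8>7)
P1→{A,B} P2→{P,R}

IESDS → P1:{A,B} P2:{P,R}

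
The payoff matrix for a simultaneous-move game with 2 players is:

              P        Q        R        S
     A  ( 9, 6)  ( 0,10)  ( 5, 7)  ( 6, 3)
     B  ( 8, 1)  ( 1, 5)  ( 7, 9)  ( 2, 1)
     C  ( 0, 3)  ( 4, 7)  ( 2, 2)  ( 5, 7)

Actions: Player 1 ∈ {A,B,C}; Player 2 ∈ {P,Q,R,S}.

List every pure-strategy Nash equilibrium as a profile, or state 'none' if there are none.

PSNE = {(B,R), (C,Q)}

(A,P): not NE [P2→Q gives 10>6]
(A,Q): not NE [P1→C gives 4>0]
(A,R): not NE [P1→B gives 7>5; P2→Q gives 10>7]
(A,S): not NE [P2→Q gives 10>3]
(B,P): not NE [P1→A gives 9>8; P2→R gives 9>1]
(B,Q): not NE [P1→C gives 4>1; P2→R gives 9>5]
(B,R): NE
(B,S): not NE [P1→A gives 6>2; P2→R gives 9>1]
(C,P): not NE [P1→A gives 9>0; P2→S gives 7>3]
(C,Q): NE
(C,R): not NE [P1→B gives 7>2; P2→S gives 7>2]
(C,S): not NE [P1→A gives 6>5]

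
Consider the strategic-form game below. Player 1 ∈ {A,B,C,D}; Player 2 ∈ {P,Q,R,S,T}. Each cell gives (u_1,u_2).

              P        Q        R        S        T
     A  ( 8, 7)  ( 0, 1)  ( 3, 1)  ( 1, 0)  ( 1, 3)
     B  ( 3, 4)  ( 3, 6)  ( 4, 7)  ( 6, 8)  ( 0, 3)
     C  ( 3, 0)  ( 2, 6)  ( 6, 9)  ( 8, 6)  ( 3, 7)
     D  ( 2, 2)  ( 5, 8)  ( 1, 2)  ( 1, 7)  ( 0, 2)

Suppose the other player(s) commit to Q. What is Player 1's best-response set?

u_1(A vs Q) = 0
u_1(B vs Q) = 3
u_1(C vs Q) = 2
u_1(D vs Q) = 5
max payoff 5 at {D}

BR_1 = {D}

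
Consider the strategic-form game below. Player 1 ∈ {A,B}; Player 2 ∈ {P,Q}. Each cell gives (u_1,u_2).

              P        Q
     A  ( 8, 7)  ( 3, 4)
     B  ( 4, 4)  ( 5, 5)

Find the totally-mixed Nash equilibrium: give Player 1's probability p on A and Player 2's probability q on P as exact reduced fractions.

p=1/4, q=1/3

P1 indiff ⇒ q·8+(1-q)·3 = q·4+(1-q)·5 ⇒ q(4) = (1-q)(2) ⇒ q = 1/3
P2 indiff ⇒ p·7+(1-p)·4 = p·4+(1-p)·5 ⇒ p(3) = (1-p)(1) ⇒ p = 1/4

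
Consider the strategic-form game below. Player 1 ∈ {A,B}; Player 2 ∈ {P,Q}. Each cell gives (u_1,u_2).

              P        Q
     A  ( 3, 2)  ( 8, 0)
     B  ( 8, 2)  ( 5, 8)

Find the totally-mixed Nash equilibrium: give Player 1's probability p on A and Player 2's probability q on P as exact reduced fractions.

P1 indiff ⇒ q·3+(1-q)·8 = q·8+(1-q)·5 ⇒ q(-5) = (1-q)(-3) ⇒ q = 3/8
P2 indiff ⇒ p·2+(1-p)·2 = p·0+(1-p)·8 ⇒ p(2) = (1-p)(6) ⇒ p = 3/4

(p,q) = (3/4, 3/8)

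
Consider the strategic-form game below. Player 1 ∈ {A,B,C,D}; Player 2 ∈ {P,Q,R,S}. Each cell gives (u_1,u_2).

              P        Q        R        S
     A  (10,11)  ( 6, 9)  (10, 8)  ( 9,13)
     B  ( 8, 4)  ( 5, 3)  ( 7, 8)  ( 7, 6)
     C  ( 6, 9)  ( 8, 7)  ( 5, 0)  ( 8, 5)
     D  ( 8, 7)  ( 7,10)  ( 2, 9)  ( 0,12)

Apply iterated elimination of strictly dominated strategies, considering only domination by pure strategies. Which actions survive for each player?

IESDS → P1:{A,C,D} P2:{P,Q,S}

P1 drop B (A beats it: P:10>8 Q:6>5 R:10>7 S:9>7)
P2 drop R (Q beats it: A:9>8 C:7>0 D:10>9)
P1→{A,C,D} P2→{P,Q,S}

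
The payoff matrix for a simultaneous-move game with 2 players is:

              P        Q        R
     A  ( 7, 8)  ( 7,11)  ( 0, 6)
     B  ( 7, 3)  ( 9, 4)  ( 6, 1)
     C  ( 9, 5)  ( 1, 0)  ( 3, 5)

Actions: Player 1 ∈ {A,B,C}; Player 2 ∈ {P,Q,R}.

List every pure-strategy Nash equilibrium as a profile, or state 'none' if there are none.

NE set: (B,Q), (C,P)

(A,P): not NE [P1→C gives 9>7; P2→Q gives 11>8]
(A,Q): not NE [P1→B gives 9>7]
(A,R): not NE [P1→B gives 6>0; P2→Q gives 11>6]
(B,P): not NE [P1→C gives 9>7; P2→Q gives 4>3]
(B,Q): NE
(B,R): not NE [P2→Q gives 4>1]
(C,P): NE
(C,Q): not NE [P1→B gives 9>1; P2→R gives 5>0]
(C,R): not NE [P1→B gives 6>3]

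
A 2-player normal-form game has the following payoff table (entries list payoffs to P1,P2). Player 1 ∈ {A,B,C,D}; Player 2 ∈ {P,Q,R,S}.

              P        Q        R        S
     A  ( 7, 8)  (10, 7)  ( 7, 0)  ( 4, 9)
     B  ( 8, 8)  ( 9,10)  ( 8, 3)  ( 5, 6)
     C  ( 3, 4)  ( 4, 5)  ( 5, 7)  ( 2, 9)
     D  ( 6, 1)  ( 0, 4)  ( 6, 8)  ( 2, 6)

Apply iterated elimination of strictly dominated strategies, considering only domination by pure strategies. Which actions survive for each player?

P1 drop C (A beats it: P:7>3 Q:10>4 R:7>5 S:4>2)
P1 drop D (A beats it: P:7>6 Q:10>0 R:7>6 S:4>2)
P2 drop R (P beats it: A:8>0 B:8>3)
P1→{A,B} P2→{P,Q,S}

Remaining: P1:{A,B} P2:{P,Q,S}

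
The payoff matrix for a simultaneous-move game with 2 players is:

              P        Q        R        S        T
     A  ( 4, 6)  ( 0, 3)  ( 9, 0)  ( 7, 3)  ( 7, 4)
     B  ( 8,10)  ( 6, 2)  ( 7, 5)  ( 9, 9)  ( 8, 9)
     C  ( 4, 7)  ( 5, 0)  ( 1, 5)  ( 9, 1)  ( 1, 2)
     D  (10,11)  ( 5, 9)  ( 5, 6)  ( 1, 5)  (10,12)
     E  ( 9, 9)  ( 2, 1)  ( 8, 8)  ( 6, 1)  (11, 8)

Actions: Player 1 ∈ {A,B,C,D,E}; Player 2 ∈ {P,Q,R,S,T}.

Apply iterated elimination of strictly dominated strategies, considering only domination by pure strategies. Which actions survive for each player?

Remaining: P1:{D,E} P2:{P,T}

P2 drop Q (P beats it: A:6>3 B:10>2 C:7>0 D:11>9 E:9>1)
P2 drop R (P beats it: A:6>0 B:10>5 C:7>5 D:11>6 E:9>8)
P1 drop A (B beats it: P:8>4 S:9>7 T:8>7)
P2 drop S (P beats it: B:10>9 C:7>1 D:11>5 E:9>1)
P1 drop B (D beats it: P:10>8 T:10>8)
P1 drop C (D beats it: P:10>4 T:10>1)
P1→{D,E} P2→{P,T}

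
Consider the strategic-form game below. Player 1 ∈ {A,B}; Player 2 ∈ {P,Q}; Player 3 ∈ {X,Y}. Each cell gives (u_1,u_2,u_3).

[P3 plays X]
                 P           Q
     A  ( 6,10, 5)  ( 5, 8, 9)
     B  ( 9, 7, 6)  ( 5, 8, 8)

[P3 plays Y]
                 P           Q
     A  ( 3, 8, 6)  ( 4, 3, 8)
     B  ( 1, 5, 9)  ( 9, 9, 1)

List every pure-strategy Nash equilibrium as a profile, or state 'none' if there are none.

(A,P,X): not NE [P1→B gives 9>6; P3→Y gives 6>5]
(A,P,Y): NE
(A,Q,X): not NE [P2→P gives 10>8]
(A,Q,Y): not NE [P1→B gives 9>4; P2→P gives 8>3; P3→X gives 9>8]
(B,P,X): not NE [P2→Q gives 8>7; P3→Y gives 9>6]
(B,P,Y): not NE [P1→A gives 3>1; P2→Q gives 9>5]
(B,Q,X): NE
(B,Q,Y): not NE [P3→X gives 8>1]

NE set: (A,P,Y), (B,Q,X)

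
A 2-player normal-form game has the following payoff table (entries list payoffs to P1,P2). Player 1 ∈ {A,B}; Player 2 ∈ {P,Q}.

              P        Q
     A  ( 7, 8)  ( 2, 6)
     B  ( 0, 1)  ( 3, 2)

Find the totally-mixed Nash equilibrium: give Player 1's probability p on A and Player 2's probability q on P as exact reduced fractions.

P1 indiff ⇒ q·7+(1-q)·2 = q·0+(1-q)·3 ⇒ q(7) = (1-q)(1) ⇒ q = 1/8
P2 indiff ⇒ p·8+(1-p)·1 = p·6+(1-p)·2 ⇒ p(2) = (1-p)(1) ⇒ p = 1/3

(p,q) = (1/3, 1/8)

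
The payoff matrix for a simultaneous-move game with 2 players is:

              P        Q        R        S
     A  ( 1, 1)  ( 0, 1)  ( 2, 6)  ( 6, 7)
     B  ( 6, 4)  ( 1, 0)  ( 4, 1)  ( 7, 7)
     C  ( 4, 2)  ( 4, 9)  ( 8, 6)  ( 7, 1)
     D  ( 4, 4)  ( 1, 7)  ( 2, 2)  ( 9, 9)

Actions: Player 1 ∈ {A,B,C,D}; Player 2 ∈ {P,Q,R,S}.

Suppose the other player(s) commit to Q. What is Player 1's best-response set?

u_1(A vs Q) = 0
u_1(B vs Q) = 1
u_1(C vs Q) = 4
u_1(D vs Q) = 1
max payoff 4 at {C}

BR_1 = {C}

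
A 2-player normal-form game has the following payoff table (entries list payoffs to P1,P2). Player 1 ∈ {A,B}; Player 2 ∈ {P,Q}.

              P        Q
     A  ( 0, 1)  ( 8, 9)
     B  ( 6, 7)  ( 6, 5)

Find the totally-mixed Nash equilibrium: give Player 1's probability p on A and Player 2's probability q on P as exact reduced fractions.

p=1/5, q=1/4

P1 indiff ⇒ q·0+(1-q)·8 = q·6+(1-q)·6 ⇒ q(-6) = (1-q)(-2) ⇒ q = 1/4
P2 indiff ⇒ p·1+(1-p)·7 = p·9+(1-p)·5 ⇒ p(-8) = (1-p)(-2) ⇒ p = 1/5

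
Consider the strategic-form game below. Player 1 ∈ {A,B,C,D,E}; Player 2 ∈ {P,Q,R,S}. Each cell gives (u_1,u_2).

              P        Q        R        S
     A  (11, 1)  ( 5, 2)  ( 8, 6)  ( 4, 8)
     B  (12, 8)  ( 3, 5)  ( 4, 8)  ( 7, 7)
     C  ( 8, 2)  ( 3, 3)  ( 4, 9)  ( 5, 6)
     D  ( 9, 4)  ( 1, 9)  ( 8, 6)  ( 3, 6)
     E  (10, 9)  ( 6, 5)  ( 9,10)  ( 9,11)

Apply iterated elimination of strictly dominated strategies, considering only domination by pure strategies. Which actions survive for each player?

Remaining: P1:{A,B,E} P2:{P,R,S}

P1 drop C (E beats it: P:10>8 Q:6>3 R:9>4 S:9>5)
P1 drop D (E beats it: P:10>9 Q:6>1 R:9>8 S:9>3)
P2 drop Q (R beats it: A:6>2 B:8>5 E:10>5)
P1→{A,B,E} P2→{P,R,S}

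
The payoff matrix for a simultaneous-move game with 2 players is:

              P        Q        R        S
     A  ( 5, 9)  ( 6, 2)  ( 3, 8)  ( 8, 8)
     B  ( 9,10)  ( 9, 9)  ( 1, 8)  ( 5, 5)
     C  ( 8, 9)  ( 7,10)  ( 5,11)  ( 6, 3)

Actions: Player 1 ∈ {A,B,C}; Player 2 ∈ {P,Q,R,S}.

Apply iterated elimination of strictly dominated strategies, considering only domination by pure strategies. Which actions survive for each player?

P2 drop S (P beats it: A:9>8 B:10>5 C:9>3)
P1 drop A (C beats it: P:8>5 Q:7>6 R:5>3)
P1→{B,C} P2→{P,Q,R}

IESDS → P1:{B,C} P2:{P,Q,R}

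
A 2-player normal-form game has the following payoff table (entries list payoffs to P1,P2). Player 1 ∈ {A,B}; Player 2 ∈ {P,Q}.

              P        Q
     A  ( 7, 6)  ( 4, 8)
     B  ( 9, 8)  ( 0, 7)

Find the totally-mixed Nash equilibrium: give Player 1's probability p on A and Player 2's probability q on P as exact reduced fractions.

P1 indiff ⇒ q·7+(1-q)·4 = q·9+(1-q)·0 ⇒ q(-2) = (1-q)(-4) ⇒ q = 2/3
P2 indiff ⇒ p·6+(1-p)·8 = p·8+(1-p)·7 ⇒ p(-2) = (1-p)(-1) ⇒ p = 1/3

P1 mixes 1/3 on A; P2 mixes 2/3 on P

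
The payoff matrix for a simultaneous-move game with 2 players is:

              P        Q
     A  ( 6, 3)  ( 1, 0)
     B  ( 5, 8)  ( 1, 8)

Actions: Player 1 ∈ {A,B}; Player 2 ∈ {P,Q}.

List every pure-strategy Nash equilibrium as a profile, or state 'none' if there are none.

Nash profiles: (A,P), (B,Q)

(A,P): NE
(A,Q): not NE [P2→P gives 3>0]
(B,P): not NE [P1→A gives 6>5]
(B,Q): NE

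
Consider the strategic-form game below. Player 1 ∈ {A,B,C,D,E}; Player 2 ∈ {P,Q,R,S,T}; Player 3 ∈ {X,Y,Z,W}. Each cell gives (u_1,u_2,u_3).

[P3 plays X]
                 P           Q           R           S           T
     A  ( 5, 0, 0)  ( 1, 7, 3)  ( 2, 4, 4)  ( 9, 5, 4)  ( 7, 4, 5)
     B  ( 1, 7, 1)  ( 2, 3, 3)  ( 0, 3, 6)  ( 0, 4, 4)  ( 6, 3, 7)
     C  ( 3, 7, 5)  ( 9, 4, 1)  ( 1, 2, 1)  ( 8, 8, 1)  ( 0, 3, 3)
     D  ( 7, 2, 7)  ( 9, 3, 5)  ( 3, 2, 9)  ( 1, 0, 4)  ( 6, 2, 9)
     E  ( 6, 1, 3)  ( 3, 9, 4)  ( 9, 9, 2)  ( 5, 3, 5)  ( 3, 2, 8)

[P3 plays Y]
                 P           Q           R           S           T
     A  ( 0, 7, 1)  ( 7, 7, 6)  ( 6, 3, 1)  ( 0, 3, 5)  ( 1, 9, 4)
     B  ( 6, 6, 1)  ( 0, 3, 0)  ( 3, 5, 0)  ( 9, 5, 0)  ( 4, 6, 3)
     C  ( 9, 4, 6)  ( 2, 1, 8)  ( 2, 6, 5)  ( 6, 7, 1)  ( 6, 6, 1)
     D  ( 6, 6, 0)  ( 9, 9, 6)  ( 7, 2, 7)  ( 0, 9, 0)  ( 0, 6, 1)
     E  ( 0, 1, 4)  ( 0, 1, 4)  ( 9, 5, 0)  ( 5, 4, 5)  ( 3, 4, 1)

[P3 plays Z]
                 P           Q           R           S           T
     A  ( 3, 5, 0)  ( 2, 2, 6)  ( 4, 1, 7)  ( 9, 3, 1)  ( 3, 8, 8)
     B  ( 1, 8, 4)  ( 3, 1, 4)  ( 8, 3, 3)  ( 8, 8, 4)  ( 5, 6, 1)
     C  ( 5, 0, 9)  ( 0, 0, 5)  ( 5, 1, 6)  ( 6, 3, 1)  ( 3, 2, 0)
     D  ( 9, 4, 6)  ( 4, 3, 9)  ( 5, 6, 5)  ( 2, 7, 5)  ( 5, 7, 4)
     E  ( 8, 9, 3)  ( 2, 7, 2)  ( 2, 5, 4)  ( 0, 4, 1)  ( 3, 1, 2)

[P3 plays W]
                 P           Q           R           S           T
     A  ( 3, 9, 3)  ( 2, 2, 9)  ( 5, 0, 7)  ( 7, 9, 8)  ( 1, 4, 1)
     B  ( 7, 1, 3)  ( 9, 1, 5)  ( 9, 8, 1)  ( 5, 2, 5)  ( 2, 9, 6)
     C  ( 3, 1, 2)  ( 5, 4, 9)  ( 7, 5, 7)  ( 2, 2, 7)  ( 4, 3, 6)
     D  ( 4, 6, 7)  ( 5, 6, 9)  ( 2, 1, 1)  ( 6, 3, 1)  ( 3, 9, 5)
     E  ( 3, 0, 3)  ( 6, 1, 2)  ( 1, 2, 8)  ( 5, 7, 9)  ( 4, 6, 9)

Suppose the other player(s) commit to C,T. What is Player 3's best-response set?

u_3(X vs C,T) = 3
u_3(Y vs C,T) = 1
u_3(Z vs C,T) = 0
u_3(W vs C,T) = 6
max payoff 6 at {W}

BR_3 = {W}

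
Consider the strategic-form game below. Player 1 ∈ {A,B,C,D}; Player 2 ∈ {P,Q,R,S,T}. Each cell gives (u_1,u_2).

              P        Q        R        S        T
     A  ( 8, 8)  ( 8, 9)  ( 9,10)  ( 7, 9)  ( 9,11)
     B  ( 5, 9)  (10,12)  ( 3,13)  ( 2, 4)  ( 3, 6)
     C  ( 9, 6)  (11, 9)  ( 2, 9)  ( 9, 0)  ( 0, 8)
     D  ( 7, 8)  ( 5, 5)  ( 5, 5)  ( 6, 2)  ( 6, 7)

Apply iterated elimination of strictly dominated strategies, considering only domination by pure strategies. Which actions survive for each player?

P1 drop D (A beats it: P:8>7 Q:8>5 R:9>5 S:7>6 T:9>6)
P2 drop P (Q beats it: A:9>8 B:12>9 C:9>6)
P2 drop S (R beats it: A:10>9 B:13>4 C:9>0)
P1→{A,B,C} P2→{Q,R,T}

Remaining: P1:{A,B,C} P2:{Q,R,T}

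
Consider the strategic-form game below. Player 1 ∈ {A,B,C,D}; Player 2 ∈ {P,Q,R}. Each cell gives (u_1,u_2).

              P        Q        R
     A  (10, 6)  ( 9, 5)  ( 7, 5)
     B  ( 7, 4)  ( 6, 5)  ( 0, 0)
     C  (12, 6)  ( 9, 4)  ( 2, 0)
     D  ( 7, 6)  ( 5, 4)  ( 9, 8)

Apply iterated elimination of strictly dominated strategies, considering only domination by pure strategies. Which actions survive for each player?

P1 drop B (A beats it: P:10>7 Q:9>6 R:7>0)
P2 drop Q (P beats it: A:6>5 C:6>4 D:6>4)
P1→{A,C,D} P2→{P,R}

IESDS → P1:{A,C,D} P2:{P,R}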